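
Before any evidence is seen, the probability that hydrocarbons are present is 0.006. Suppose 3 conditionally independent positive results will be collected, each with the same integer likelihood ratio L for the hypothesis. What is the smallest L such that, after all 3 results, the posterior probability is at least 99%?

Prior odds = 0.006/0.994 = 3/497.
Target odds = 0.99/0.01 = 99.
Need L³ ≥ 99 ÷ (3/497) = 16401.
25³ = 15625 < 16401 ≤ 17576 = 26³, so L = 26.

26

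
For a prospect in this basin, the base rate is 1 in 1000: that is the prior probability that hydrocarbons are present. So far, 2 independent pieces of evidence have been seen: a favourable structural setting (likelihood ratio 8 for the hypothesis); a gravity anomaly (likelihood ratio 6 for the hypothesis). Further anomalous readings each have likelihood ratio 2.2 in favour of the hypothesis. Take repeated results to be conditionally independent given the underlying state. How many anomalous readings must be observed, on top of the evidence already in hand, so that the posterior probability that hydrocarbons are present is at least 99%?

10

Prior odds = 0.001/0.999 = 1/999.
Combined Bayes factor of the evidence already in hand = 8 × 6 = 48.
Odds after that evidence = (1/999) × 48 = 16/333.
Target odds = 0.99/0.01 = 99.
Need 2.2ⁿ ≥ 99 ÷ (16/333) = 2060.4375.
2.2⁹ ≈1207.27 falls short of 2060.4375 but 2.2¹⁰ ≈2655.99 reaches it, so n = 10.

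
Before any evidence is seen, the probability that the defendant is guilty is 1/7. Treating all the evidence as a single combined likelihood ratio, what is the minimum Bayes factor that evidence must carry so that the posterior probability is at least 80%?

24

Prior odds = (1/7)/(6/7) = 1/6.
Target odds = 0.8/0.2 = 4.
Required Bayes factor = 4 ÷ (1/6) = 24.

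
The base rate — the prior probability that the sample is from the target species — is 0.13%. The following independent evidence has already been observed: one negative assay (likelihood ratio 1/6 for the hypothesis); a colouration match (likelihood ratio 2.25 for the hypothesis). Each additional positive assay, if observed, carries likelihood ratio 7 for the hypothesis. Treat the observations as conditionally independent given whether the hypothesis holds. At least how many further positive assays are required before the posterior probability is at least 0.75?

Prior odds = 0.0013/0.9987 = 13/9987.
Combined Bayes factor of the evidence already in hand = (1/6) × 2.25 = 0.375.
Odds after that evidence = (13/9987) × 0.375 = 13/26632.
Target odds = 0.75/0.25 = 3.
Need 7ⁿ ≥ 3 ÷ (13/26632) = 79896/13.
7⁴ = 2401 falls short of 79896/13 but 7⁵ = 16807 reaches it, so n = 5.

5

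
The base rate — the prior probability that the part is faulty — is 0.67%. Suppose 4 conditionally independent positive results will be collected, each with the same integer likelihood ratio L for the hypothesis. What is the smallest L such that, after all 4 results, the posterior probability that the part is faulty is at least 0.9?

Prior odds = 0.0067/0.9933 = 67/9933.
Target odds = 0.9/0.1 = 9.
Need L⁴ ≥ 9 ÷ (67/9933) = 89397/67.
6⁴ = 1296 < 89397/67 ≤ 2401 = 7⁴, so L = 7.

7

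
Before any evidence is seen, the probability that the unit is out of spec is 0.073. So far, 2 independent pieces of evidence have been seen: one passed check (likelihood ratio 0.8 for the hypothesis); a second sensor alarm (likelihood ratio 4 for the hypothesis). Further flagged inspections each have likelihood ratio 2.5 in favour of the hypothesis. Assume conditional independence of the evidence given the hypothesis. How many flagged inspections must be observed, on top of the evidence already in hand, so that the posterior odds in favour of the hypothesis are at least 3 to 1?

Prior odds = 0.073/0.927 = 73/927.
Combined Bayes factor of the evidence already in hand = 0.8 × 4 = 3.2.
Odds after that evidence = (73/927) × 3.2 = 1168/4635.
Target odds = 3.
Need 2.5ⁿ ≥ 3 ÷ (1168/4635) = 13905/1168.
2.5² = 6.25 falls short of 13905/1168 but 2.5³ = 15.625 reaches it, so n = 3.

3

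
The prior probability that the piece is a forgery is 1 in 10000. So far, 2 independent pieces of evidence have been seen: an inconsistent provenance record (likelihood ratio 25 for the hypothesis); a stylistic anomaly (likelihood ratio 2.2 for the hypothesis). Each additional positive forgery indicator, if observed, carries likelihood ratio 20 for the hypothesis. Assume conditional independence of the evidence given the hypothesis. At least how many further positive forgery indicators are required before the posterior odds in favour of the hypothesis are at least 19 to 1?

Prior odds = 0.0001/0.9999 = 1/9999.
Combined Bayes factor of the evidence already in hand = 25 × 2.2 = 55.
Odds after that evidence = (1/9999) × 55 = 5/909.
Target odds = 19.
Need 20ⁿ ≥ 19 ÷ (5/909) = 3454.2.
20² = 400 falls short of 3454.2 but 20³ = 8000 reaches it, so n = 3.

3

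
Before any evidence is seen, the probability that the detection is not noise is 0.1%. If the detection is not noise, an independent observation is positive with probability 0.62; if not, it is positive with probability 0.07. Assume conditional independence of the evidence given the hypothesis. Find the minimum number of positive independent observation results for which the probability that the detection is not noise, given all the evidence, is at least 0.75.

4

Prior odds: 0.001 ÷ 0.999 = 1/999.
Likelihood ratio of a positive = 0.62/0.07 = 62/7.
Target posterior odds = 0.75/0.25 = 3.
Need (1/999) × (62/7)ⁿ ≥ 3, i.e. (62/7)ⁿ ≥ 2997.
(62/7)³ = 238328/343 falls short of 2997 but (62/7)⁴ = 14776336/2401 reaches it, so n = 4.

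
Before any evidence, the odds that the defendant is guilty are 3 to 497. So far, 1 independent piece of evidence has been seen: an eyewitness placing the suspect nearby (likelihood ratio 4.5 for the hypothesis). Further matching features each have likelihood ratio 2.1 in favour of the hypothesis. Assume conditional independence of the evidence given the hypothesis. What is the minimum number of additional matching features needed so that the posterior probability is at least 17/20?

Prior odds = 3/497.
Bayes factor of the evidence already in hand = 4.5.
Odds after that evidence = (3/497) × 4.5 = 27/994.
Target odds = 0.85/0.15 = 17/3.
Need 2.1ⁿ ≥ 17/3 ÷ (27/994) = 16898/81.
2.1⁷ ≈180.109 falls short of 16898/81 but 2.1⁸ ≈378.229 reaches it, so n = 8.

8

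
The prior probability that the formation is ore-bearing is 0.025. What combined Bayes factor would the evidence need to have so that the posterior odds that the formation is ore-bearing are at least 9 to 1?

351

Prior odds = 0.025/0.975 = 1/39.
Target odds = 9.
Required Bayes factor = 9 ÷ (1/39) = 351.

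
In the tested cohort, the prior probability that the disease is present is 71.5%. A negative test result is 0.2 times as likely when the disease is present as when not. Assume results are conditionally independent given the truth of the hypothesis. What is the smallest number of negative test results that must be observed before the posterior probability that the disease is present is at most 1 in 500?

5

Prior odds: 0.715 ÷ 0.285 = 143/57.
Likelihood ratio per negative test result = 0.2.
Target posterior odds = 0.002/0.998 = 1/499.
Need (143/57) × 0.2ⁿ ≤ 1/499, i.e. 0.2ⁿ ≤ 57/71357.
0.2⁴ = 0.0016 is still above 57/71357 but 0.2⁵ = 0.00032 is at or below it, so n = 5.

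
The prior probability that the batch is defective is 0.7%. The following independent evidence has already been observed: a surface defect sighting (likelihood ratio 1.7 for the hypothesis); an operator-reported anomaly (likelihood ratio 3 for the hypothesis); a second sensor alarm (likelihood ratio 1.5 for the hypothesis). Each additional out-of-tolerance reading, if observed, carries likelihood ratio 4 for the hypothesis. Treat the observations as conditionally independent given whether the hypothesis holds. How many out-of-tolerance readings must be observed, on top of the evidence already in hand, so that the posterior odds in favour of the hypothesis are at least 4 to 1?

Prior odds = 0.007/0.993 = 7/993.
Combined Bayes factor of the evidence already in hand = 1.7 × 3 × 1.5 = 7.65.
Odds after that evidence = (7/993) × 7.65 = 357/6620.
Target odds = 4.
Need 4ⁿ ≥ 4 ÷ (357/6620) = 26480/357.
4³ = 64 falls short of 26480/357 but 4⁴ = 256 reaches it, so n = 4.

4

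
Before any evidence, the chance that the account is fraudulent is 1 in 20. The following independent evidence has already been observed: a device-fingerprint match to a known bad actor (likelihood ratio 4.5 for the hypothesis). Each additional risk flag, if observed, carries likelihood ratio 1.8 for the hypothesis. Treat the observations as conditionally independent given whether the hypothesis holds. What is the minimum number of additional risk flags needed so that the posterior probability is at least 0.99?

11

Prior odds = 0.05/0.95 = 1/19.
Bayes factor of the evidence already in hand = 4.5.
Odds after that evidence = (1/19) × 4.5 = 9/38.
Target odds = 0.99/0.01 = 99.
Need 1.8ⁿ ≥ 99 ÷ (9/38) = 418.
1.8¹⁰ ≈357.047 falls short of 418 but 1.8¹¹ ≈642.684 reaches it, so n = 11.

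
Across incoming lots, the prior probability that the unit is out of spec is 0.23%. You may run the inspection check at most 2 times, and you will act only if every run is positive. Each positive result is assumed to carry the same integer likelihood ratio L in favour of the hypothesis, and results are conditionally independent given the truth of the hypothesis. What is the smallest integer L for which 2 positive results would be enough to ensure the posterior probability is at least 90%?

Prior odds = 0.0023/0.9977 = 23/9977.
Target odds = 0.9/0.1 = 9.
Need L² ≥ 9 ÷ (23/9977) = 89793/23.
62² = 3844 < 89793/23 ≤ 3969 = 63², so L = 63.

63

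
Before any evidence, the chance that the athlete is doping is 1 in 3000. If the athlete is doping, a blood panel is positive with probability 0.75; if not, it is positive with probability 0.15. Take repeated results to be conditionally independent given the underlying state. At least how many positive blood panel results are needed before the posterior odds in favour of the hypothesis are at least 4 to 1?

Prior odds = (1/3000)/(2999/3000) = 1/2999.
Likelihood ratio of a positive = 0.75/0.15 = 5.
Target odds = 4.
Need (1/2999) × 5ⁿ ≥ 4, i.e. 5ⁿ ≥ 11996.
5⁵ = 3125 falls short of 11996 but 5⁶ = 15625 reaches it, so n = 6.

6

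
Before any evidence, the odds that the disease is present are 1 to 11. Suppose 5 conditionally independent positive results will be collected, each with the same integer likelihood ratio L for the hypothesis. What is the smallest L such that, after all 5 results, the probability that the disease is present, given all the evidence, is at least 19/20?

3

Prior odds = 1/11.
Target odds = 0.95/0.05 = 19.
Need L⁵ ≥ 19 ÷ (1/11) = 209.
2⁵ = 32 < 209 ≤ 243 = 3⁵, so L = 3.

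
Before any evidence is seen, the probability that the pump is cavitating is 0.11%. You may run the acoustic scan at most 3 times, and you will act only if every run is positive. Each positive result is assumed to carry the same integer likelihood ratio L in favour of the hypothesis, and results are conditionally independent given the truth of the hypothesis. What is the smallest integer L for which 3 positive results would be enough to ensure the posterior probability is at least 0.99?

45

Prior odds = 0.0011/0.9989 = 11/9989.
Target odds = 0.99/0.01 = 99.
Need L³ ≥ 99 ÷ (11/9989) = 89901.
44³ = 85184 < 89901 ≤ 91125 = 45³, so L = 45.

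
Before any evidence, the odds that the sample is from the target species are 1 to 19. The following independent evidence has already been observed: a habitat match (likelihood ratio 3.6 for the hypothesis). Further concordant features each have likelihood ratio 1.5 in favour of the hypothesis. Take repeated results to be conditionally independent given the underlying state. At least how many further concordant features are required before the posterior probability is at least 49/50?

Prior odds = 1/19.
Bayes factor of the evidence already in hand = 3.6.
Odds after that evidence = (1/19) × 3.6 = 18/95.
Target odds = 0.98/0.02 = 49.
Need 1.5ⁿ ≥ 49 ÷ (18/95) = 4655/18.
1.5¹³ = 1594323/8192 falls short of 4655/18 but 1.5¹⁴ = 4782969/16384 reaches it, so n = 14.

14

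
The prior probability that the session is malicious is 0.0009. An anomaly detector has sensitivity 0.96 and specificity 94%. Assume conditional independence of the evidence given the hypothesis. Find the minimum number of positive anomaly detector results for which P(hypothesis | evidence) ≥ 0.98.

4

Prior odds = 0.0009/0.9991 = 9/9991.
False-positive rate = 1 − 0.94 = 0.06; likelihood ratio of a positive = 0.96/0.06 = 16.
Target posterior odds = 0.98/0.02 = 49.
Need (9/9991) × 16ⁿ ≥ 49, i.e. 16ⁿ ≥ 489559/9.
16³ = 4096 falls short of 489559/9 but 16⁴ = 65536 reaches it, so n = 4.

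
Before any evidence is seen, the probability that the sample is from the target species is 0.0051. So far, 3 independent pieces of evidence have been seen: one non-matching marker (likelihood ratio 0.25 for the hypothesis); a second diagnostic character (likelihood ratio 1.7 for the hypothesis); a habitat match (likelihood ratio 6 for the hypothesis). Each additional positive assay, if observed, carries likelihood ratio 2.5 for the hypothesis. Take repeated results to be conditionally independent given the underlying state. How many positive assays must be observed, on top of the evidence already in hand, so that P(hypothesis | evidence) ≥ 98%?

Prior odds = 0.0051/0.9949 = 51/9949.
Combined Bayes factor of the evidence already in hand = 0.25 × 1.7 × 6 = 2.55.
Odds after that evidence = (51/9949) × 2.55 = 2601/198980.
Target odds = 0.98/0.02 = 49.
Need 2.5ⁿ ≥ 49 ÷ (2601/198980) = 9750020/2601.
2.5⁸ = 390625/256 falls short of 9750020/2601 but 2.5⁹ = 1953125/512 reaches it, so n = 9.

9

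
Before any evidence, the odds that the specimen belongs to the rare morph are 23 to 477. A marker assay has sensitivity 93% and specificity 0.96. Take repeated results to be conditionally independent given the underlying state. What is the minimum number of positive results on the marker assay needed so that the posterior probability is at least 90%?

2

Prior odds = 23/477.
False-positive rate = 1 − 0.96 = 0.04; likelihood ratio of a positive = 0.93/0.04 = 23.25.
Target posterior odds = 0.9/0.1 = 9.
Need (23/477) × 23.25ⁿ ≥ 9, i.e. 23.25ⁿ ≥ 4293/23.
23.25¹ = 23.25 falls short of 4293/23 but 23.25² = 540.5625 reaches it, so n = 2.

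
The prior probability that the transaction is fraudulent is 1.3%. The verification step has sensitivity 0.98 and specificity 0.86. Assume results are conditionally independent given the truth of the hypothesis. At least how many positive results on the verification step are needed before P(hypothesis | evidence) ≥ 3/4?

Prior odds = 0.013/0.987 = 13/987.
False-positive rate = 1 − 0.86 = 0.14; likelihood ratio of a positive = 0.98/0.14 = 7.
Target posterior odds = 0.75/0.25 = 3.
Require 7ⁿ ≥ 3 ÷ (13/987) = 2961/13.
7² = 49 falls short of 2961/13 but 7³ = 343 reaches it, so n = 3.

3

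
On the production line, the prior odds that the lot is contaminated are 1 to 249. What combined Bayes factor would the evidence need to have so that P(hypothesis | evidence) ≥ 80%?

996

Prior odds = 1/249.
Target odds = 0.8/0.2 = 4.
Required Bayes factor = 4 ÷ (1/249) = 996.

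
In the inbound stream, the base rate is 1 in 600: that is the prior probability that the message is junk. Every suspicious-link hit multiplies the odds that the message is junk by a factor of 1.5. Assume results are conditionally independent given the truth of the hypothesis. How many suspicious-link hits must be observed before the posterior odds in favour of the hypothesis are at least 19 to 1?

Prior odds = (1/600)/(599/600) = 1/599.
Likelihood ratio per suspicious-link hit = 1.5.
Target odds = 19.
Require 1.5ⁿ ≥ 19 ÷ (1/599) = 11381.
1.5²³ ≈11222.7 falls short of 11381 but 1.5²⁴ ≈16834.1 reaches it, so n = 24.

24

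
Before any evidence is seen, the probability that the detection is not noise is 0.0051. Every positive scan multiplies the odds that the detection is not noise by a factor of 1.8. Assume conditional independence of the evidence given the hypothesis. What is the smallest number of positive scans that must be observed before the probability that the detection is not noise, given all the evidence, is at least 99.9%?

21

Prior odds: 0.0051 ÷ 0.9949 = 51/9949.
Likelihood ratio per positive scan = 1.8.
Target odds: 0.999 ÷ 0.001 = 999.
Need (51/9949) × 1.8ⁿ ≥ 999, i.e. 1.8ⁿ ≥ 3313017/17.
1.8²⁰ ≈127482 falls short of 3313017/17 but 1.8²¹ ≈229468 reaches it, so n = 21.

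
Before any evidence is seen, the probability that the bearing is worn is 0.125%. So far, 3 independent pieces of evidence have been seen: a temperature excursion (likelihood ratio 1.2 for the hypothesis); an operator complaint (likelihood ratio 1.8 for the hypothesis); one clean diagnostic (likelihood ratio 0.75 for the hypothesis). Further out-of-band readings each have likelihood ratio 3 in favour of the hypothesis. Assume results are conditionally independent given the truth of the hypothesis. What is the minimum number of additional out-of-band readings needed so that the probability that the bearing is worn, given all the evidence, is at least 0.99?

Prior odds = 0.00125/0.99875 = 1/799.
Combined Bayes factor of the evidence already in hand = 1.2 × 1.8 × 0.75 = 1.62.
Odds after that evidence = (1/799) × 1.62 = 81/39950.
Target odds = 0.99/0.01 = 99.
Need 3ⁿ ≥ 99 ÷ (81/39950) = 439450/9.
3⁹ = 19683 falls short of 439450/9 but 3¹⁰ = 59049 reaches it, so n = 10.

10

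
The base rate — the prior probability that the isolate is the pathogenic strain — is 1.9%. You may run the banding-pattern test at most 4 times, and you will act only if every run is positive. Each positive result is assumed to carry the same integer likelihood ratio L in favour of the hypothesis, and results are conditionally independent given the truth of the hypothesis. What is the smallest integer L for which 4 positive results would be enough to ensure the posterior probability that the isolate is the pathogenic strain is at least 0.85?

5

Prior odds = 0.019/0.981 = 19/981.
Target odds = 0.85/0.15 = 17/3.
Need L⁴ ≥ 17/3 ÷ (19/981) = 5559/19.
4⁴ = 256 < 5559/19 ≤ 625 = 5⁴, so L = 5.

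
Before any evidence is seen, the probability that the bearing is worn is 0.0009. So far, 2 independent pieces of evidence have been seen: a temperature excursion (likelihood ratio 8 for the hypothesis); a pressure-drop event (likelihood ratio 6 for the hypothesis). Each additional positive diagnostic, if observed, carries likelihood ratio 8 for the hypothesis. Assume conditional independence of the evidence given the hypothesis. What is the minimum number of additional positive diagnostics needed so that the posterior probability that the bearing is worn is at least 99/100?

4

Prior odds = 0.0009/0.9991 = 9/9991.
Combined Bayes factor of the evidence already in hand = 8 × 6 = 48.
Odds after that evidence = (9/9991) × 48 = 432/9991.
Target odds = 0.99/0.01 = 99.
Need 8ⁿ ≥ 99 ÷ (432/9991) = 109901/48.
8³ = 512 falls short of 109901/48 but 8⁴ = 4096 reaches it, so n = 4.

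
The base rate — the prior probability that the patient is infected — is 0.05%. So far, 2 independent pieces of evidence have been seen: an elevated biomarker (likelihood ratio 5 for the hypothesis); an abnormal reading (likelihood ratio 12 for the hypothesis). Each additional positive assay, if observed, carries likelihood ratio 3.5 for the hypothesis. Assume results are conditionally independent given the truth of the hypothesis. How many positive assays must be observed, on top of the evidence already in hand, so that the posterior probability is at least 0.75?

4

Prior odds = 0.0005/0.9995 = 1/1999.
Combined Bayes factor of the evidence already in hand = 5 × 12 = 60.
Odds after that evidence = (1/1999) × 60 = 60/1999.
Target odds = 0.75/0.25 = 3.
Need 3.5ⁿ ≥ 3 ÷ (60/1999) = 99.95.
3.5³ = 42.875 falls short of 99.95 but 3.5⁴ = 150.0625 reaches it, so n = 4.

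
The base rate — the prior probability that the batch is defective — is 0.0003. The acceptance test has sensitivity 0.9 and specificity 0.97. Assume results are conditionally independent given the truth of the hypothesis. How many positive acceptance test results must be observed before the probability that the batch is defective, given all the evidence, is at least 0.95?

4

Prior odds: 0.0003 ÷ 0.9997 = 3/9997.
False-positive rate = 1 − 0.97 = 0.03; likelihood ratio of a positive = 0.9/0.03 = 30.
Target odds: 0.95 ÷ 0.05 = 19.
Need (3/9997) × 30ⁿ ≥ 19, i.e. 30ⁿ ≥ 189943/3.
30³ = 27000 falls short of 189943/3 but 30⁴ = 810000 reaches it, so n = 4.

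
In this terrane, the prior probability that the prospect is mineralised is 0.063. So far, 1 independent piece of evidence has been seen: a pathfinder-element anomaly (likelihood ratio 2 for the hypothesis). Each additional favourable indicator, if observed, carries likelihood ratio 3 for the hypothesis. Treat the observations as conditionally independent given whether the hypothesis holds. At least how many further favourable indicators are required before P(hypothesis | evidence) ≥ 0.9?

4

Prior odds = 0.063/0.937 = 63/937.
Bayes factor of the evidence already in hand = 2.
Odds after that evidence = (63/937) × 2 = 126/937.
Target odds = 0.9/0.1 = 9.
Need 3ⁿ ≥ 9 ÷ (126/937) = 937/14.
3³ = 27 falls short of 937/14 but 3⁴ = 81 reaches it, so n = 4.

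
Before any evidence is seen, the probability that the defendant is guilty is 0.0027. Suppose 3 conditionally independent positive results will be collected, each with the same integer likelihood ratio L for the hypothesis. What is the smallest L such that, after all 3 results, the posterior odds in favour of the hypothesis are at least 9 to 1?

15

Prior odds = 0.0027/0.9973 = 27/9973.
Target odds = 9.
Need L³ ≥ 9 ÷ (27/9973) = 9973/3.
14³ = 2744 < 9973/3 ≤ 3375 = 15³, so L = 15.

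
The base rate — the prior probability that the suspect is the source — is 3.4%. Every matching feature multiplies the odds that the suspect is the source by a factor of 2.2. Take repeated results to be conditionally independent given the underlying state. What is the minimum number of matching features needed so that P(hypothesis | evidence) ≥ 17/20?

7

Prior odds = 0.034/0.966 = 17/483.
Likelihood ratio per matching feature = 2.2.
Target odds: 0.85 ÷ 0.15 = 17/3.
Require 2.2ⁿ ≥ 17/3 ÷ (17/483) = 161.
2.2⁶ = 1771561/15625 falls short of 161 but 2.2⁷ = 19487171/78125 reaches it, so n = 7.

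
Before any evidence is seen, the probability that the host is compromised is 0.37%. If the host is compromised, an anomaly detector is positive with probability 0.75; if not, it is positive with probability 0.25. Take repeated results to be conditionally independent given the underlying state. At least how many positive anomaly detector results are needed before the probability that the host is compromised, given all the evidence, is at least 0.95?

Prior odds: 0.0037 ÷ 0.9963 = 37/9963.
Likelihood ratio of a positive = 0.75/0.25 = 3.
Target posterior odds = 0.95/0.05 = 19.
Need (37/9963) × 3ⁿ ≥ 19, i.e. 3ⁿ ≥ 189297/37.
3⁷ = 2187 falls short of 189297/37 but 3⁸ = 6561 reaches it, so n = 8.

8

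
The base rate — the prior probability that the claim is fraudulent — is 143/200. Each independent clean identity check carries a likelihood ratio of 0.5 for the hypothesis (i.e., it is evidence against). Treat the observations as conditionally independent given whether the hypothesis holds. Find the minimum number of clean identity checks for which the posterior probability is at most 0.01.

Prior odds = 0.715/0.285 = 143/57.
Likelihood ratio per clean identity check = 0.5.
Target odds: 0.01 ÷ 0.99 = 1/99.
Require 0.5ⁿ ≤ 1/99 ÷ (143/57) = 19/4719.
0.5⁷ = 0.0078125 is still above 19/4719 but 0.5⁸ = 0.00390625 is at or below it, so n = 8.

8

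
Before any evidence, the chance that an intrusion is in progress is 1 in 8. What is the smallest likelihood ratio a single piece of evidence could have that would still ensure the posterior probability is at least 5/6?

35

Prior odds = 0.125/0.875 = 1/7.
Target odds = (5/6)/(1/6) = 5.
Required Bayes factor = 5 ÷ (1/7) = 35.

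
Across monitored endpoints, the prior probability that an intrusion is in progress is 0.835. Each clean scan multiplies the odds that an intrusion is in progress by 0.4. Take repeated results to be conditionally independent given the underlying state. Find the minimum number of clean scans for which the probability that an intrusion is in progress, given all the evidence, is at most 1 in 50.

Prior odds: 0.835 ÷ 0.165 = 167/33.
Likelihood ratio per clean scan = 0.4.
Target odds: 0.02 ÷ 0.98 = 1/49.
Need (167/33) × 0.4ⁿ ≤ 1/49, i.e. 0.4ⁿ ≤ 33/8183.
0.4⁶ = 64/15625 is still above 33/8183 but 0.4⁷ = 128/78125 is at or below it, so n = 7.

7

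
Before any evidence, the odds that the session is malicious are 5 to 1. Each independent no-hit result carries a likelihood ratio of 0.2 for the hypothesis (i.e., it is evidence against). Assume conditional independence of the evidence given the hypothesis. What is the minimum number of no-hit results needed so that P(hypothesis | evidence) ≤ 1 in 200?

Prior odds = 5.
Likelihood ratio per no-hit result = 0.2.
Target posterior odds = 0.005/0.995 = 1/199.
Need 5 × 0.2ⁿ ≤ 1/199, i.e. 0.2ⁿ ≤ 1/995.
0.2⁴ = 0.0016 is still above 1/995 but 0.2⁵ = 0.00032 is at or below it, so n = 5.

5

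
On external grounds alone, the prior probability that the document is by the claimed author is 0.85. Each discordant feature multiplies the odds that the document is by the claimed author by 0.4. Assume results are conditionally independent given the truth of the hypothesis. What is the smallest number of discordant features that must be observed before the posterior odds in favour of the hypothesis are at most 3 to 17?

Prior odds = 0.85/0.15 = 17/3.
Likelihood ratio per discordant feature = 0.4.
Target odds = 3/17.
Require 0.4ⁿ ≤ 3/17 ÷ (17/3) = 9/289.
0.4³ = 0.064 is still above 9/289 but 0.4⁴ = 0.0256 is at or below it, so n = 4.

4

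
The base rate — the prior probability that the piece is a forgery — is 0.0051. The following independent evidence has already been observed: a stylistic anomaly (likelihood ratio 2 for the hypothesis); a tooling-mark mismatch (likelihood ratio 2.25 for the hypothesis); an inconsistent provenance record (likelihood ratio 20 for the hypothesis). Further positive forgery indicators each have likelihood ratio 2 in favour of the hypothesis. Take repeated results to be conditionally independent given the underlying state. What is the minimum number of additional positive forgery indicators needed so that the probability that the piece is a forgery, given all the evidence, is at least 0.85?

Prior odds = 0.0051/0.9949 = 51/9949.
Combined Bayes factor of the evidence already in hand = 2 × 2.25 × 20 = 90.
Odds after that evidence = (51/9949) × 90 = 4590/9949.
Target odds = 0.85/0.15 = 17/3.
Need 2ⁿ ≥ 17/3 ÷ (4590/9949) = 9949/810.
2³ = 8 falls short of 9949/810 but 2⁴ = 16 reaches it, so n = 4.

4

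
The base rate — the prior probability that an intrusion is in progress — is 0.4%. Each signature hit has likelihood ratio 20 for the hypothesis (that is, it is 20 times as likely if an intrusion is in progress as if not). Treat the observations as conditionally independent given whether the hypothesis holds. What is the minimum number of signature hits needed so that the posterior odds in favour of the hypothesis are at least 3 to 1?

Prior odds: 0.004 ÷ 0.996 = 1/249.
Likelihood ratio per signature hit = 20.
Target odds = 3.
Need (1/249) × 20ⁿ ≥ 3, i.e. 20ⁿ ≥ 747.
20² = 400 falls short of 747 but 20³ = 8000 reaches it, so n = 3.

3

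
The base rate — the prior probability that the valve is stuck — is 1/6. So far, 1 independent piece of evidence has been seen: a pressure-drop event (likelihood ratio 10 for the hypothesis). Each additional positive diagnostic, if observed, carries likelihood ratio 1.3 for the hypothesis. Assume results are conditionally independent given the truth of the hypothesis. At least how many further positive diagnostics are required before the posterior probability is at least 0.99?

Prior odds = (1/6)/(5/6) = 0.2.
Bayes factor of the evidence already in hand = 10.
Odds after that evidence = 0.2 × 10 = 2.
Target odds = 0.99/0.01 = 99.
Need 1.3ⁿ ≥ 99 ÷ 2 = 49.5.
1.3¹⁴ ≈39.3738 falls short of 49.5 but 1.3¹⁵ ≈51.1859 reaches it, so n = 15.

15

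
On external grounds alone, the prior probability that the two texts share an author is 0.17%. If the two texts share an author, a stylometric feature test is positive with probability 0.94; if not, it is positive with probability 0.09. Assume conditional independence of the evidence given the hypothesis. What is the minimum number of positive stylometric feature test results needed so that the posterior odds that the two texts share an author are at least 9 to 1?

4

Prior odds: 0.0017 ÷ 0.9983 = 17/9983.
Likelihood ratio of a positive = 0.94/0.09 = 94/9.
Target odds = 9.
Require (94/9)ⁿ ≥ 9 ÷ (17/9983) = 89847/17.
(94/9)³ = 830584/729 falls short of 89847/17 but (94/9)⁴ = 78074896/6561 reaches it, so n = 4.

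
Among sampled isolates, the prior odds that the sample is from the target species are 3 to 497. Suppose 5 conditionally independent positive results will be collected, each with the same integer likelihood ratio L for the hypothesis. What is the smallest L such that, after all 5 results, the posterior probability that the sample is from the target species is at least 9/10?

5

Prior odds = 3/497.
Target odds = 0.9/0.1 = 9.
Need L⁵ ≥ 9 ÷ (3/497) = 1491.
4⁵ = 1024 < 1491 ≤ 3125 = 5⁵, so L = 5.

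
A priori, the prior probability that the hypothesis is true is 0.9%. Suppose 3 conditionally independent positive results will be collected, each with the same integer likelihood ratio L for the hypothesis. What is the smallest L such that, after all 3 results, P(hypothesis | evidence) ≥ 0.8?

Prior odds = 0.009/0.991 = 9/991.
Target odds = 0.8/0.2 = 4.
Need L³ ≥ 4 ÷ (9/991) = 3964/9.
7³ = 343 < 3964/9 ≤ 512 = 8³, so L = 8.

8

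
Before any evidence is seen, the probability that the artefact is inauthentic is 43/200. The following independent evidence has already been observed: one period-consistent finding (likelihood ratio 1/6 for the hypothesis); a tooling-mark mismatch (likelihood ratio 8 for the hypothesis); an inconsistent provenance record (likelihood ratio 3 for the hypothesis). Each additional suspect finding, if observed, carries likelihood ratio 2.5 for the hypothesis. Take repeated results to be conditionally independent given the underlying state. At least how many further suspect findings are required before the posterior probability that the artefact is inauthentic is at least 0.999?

8

Prior odds = 0.215/0.785 = 43/157.
Combined Bayes factor of the evidence already in hand = (1/6) × 8 × 3 = 4.
Odds after that evidence = (43/157) × 4 = 172/157.
Target odds = 0.999/0.001 = 999.
Need 2.5ⁿ ≥ 999 ÷ (172/157) = 156843/172.
2.5⁷ = 610.3515625 falls short of 156843/172 but 2.5⁸ = 390625/256 reaches it, so n = 8.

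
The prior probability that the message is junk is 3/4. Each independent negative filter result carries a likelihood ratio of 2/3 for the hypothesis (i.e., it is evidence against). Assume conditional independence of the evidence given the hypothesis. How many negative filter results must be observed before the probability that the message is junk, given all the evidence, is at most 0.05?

Prior odds = 0.75/0.25 = 3.
Likelihood ratio per negative filter result = 2/3.
Target odds: 0.05 ÷ 0.95 = 1/19.
Require (2/3)ⁿ ≤ 1/19 ÷ 3 = 1/57.
(2/3)⁹ = 512/19683 is still above 1/57 but (2/3)¹⁰ = 1024/59049 is at or below it, so n = 10.

10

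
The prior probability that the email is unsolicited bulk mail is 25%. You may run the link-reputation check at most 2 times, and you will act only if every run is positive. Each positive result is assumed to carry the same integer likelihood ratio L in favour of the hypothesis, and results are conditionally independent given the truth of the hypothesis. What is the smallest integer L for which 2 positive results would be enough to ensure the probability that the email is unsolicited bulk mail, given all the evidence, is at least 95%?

8

Prior odds = 0.25/0.75 = 1/3.
Target odds = 0.95/0.05 = 19.
Need L² ≥ 19 ÷ (1/3) = 57.
7² = 49 < 57 ≤ 64 = 8², so L = 8.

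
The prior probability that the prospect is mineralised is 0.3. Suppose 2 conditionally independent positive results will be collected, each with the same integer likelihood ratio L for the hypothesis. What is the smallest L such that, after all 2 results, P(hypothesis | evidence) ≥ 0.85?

Prior odds = 0.3/0.7 = 3/7.
Target odds = 0.85/0.15 = 17/3.
Need L² ≥ 17/3 ÷ (3/7) = 119/9.
3² = 9 < 119/9 ≤ 16 = 4², so L = 4.

4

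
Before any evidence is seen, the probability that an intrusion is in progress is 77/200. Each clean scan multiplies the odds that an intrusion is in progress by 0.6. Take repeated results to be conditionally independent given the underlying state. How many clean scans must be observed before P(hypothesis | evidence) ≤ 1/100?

Prior odds = 0.385/0.615 = 77/123.
Likelihood ratio per clean scan = 0.6.
Target odds: 0.01 ÷ 0.99 = 1/99.
Require 0.6ⁿ ≤ 1/99 ÷ (77/123) = 41/2541.
0.6⁸ = 6561/390625 is still above 41/2541 but 0.6⁹ = 19683/1953125 is at or below it, so n = 9.

9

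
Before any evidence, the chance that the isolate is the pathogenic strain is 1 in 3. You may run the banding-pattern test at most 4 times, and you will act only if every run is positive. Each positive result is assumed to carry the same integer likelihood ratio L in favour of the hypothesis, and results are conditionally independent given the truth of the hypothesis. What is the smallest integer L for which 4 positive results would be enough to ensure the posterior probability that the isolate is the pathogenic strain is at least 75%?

2

Prior odds = (1/3)/(2/3) = 0.5.
Target odds = 0.75/0.25 = 3.
Need L⁴ ≥ 3 ÷ 0.5 = 6.
1⁴ = 1 < 6 ≤ 16 = 2⁴, so L = 2.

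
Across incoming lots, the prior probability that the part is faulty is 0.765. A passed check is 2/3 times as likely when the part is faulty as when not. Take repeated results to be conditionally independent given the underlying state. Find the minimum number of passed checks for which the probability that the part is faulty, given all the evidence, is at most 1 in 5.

7

Prior odds = 0.765/0.235 = 153/47.
Likelihood ratio per passed check = 2/3.
Target odds: 0.2 ÷ 0.8 = 0.25.
Require (2/3)ⁿ ≤ 0.25 ÷ (153/47) = 47/612.
(2/3)⁶ = 64/729 is still above 47/612 but (2/3)⁷ = 128/2187 is at or below it, so n = 7.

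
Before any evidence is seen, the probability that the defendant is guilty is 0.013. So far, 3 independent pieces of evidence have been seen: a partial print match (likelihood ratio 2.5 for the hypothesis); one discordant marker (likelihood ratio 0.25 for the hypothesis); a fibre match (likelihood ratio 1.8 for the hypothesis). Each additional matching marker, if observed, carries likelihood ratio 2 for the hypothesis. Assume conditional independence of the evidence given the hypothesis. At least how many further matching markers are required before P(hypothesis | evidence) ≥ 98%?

Prior odds = 0.013/0.987 = 13/987.
Combined Bayes factor of the evidence already in hand = 2.5 × 0.25 × 1.8 = 1.125.
Odds after that evidence = (13/987) × 1.125 = 39/2632.
Target odds = 0.98/0.02 = 49.
Need 2ⁿ ≥ 49 ÷ (39/2632) = 128968/39.
2¹¹ = 2048 falls short of 128968/39 but 2¹² = 4096 reaches it, so n = 12.

12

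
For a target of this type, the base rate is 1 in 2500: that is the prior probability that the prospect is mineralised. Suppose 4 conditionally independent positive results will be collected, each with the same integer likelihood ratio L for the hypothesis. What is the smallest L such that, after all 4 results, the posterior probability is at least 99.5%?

27

Prior odds = 0.0004/0.9996 = 1/2499.
Target odds = 0.995/0.005 = 199.
Need L⁴ ≥ 199 ÷ (1/2499) = 497301.
26⁴ = 456976 < 497301 ≤ 531441 = 27⁴, so L = 27.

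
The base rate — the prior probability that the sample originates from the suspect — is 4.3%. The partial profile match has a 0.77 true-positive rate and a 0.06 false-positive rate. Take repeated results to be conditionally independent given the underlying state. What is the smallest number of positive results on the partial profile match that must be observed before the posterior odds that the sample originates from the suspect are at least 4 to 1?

2

Prior odds: 0.043 ÷ 0.957 = 43/957.
Likelihood ratio of a positive result = 0.77/0.06 = 77/6.
Target odds = 4.
Need (43/957) × (77/6)ⁿ ≥ 4, i.e. (77/6)ⁿ ≥ 3828/43.
(77/6)¹ = 77/6 falls short of 3828/43 but (77/6)² = 5929/36 reaches it, so n = 2.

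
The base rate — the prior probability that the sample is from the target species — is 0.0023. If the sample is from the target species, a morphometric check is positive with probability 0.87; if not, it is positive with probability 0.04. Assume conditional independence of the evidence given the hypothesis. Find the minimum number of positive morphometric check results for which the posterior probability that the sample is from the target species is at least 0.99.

4

Prior odds = 0.0023/0.9977 = 23/9977.
Likelihood ratio of a positive = 0.87/0.04 = 21.75.
Target odds: 0.99 ÷ 0.01 = 99.
Require 21.75ⁿ ≥ 99 ÷ (23/9977) = 987723/23.
21.75³ = 658503/64 falls short of 987723/23 but 21.75⁴ = 57289761/256 reaches it, so n = 4.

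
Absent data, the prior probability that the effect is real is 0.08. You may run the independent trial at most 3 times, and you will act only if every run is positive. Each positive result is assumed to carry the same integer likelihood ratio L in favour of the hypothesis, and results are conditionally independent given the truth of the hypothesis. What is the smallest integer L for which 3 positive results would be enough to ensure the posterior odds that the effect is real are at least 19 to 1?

7

Prior odds = 0.08/0.92 = 2/23.
Target odds = 19.
Need L³ ≥ 19 ÷ (2/23) = 218.5.
6³ = 216 < 218.5 ≤ 343 = 7³, so L = 7.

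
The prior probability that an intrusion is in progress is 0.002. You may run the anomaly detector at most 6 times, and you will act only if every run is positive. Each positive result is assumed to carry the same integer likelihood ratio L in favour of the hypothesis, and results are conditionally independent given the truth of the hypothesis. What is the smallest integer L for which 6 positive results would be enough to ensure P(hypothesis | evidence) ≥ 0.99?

7

Prior odds = 0.002/0.998 = 1/499.
Target odds = 0.99/0.01 = 99.
Need L⁶ ≥ 99 ÷ (1/499) = 49401.
6⁶ = 46656 < 49401 ≤ 117649 = 7⁶, so L = 7.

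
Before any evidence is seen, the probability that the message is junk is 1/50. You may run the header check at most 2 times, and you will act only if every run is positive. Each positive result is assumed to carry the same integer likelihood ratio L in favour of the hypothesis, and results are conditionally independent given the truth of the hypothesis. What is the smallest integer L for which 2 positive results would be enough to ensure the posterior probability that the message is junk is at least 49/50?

49

Prior odds = 0.02/0.98 = 1/49.
Target odds = 0.98/0.02 = 49.
Need L² ≥ 49 ÷ (1/49) = 2401.
48² = 2304 < 2401 ≤ 2401 = 49², so L = 49.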